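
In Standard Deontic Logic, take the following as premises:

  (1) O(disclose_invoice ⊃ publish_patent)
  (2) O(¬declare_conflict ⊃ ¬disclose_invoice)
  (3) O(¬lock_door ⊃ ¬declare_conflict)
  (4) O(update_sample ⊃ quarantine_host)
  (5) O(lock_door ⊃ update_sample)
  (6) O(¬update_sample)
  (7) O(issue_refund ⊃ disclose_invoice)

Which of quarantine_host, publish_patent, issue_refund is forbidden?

issue_refund

Premise 6 states O(¬update_sample) outright.
Premise 5 is O(lock_door ⊃ update_sample); contrapositively O(¬update_sample ⊃ ¬lock_door). Since O(¬update_sample) holds, K gives O(¬lock_door).
From O(¬lock_door) and premise 3, O(¬lock_door ⊃ ¬declare_conflict), we obtain O(¬declare_conflict).
From O(¬declare_conflict) and premise 2, O(¬declare_conflict ⊃ ¬disclose_invoice), we obtain O(¬disclose_invoice).
The contrapositive of premise 7 (O(issue_refund ⊃ disclose_invoice)) is O(¬disclose_invoice ⊃ ¬issue_refund), and O(¬disclose_invoice) is already established, so O(¬issue_refund).
So O(¬issue_refund) holds, i.e. issue_refund is forbidden. None of the other listed options is forbidden under the premises.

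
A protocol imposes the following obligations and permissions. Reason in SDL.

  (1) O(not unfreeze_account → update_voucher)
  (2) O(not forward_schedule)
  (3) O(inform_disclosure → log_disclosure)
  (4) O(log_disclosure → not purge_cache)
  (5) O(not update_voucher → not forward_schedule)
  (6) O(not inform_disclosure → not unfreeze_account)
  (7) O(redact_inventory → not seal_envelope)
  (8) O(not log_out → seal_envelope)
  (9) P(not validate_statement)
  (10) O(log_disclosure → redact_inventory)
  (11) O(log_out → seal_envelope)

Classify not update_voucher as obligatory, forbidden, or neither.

Premises 8 and 11 are O(not log_out → seal_envelope) and O(log_out → seal_envelope); every ideal world satisfies not log_out or log_out, so in either case seal_envelope holds — hence O(seal_envelope).
Premise 7, O(redact_inventory → not seal_envelope), contraposes to O(seal_envelope → not redact_inventory); with O(seal_envelope) we get O(not redact_inventory).
Premise 10, O(log_disclosure → redact_inventory), contraposes to O(not redact_inventory → not log_disclosure); with O(not redact_inventory) we get O(not log_disclosure).
Premise 3, O(inform_disclosure → log_disclosure), contraposes to O(not log_disclosure → not inform_disclosure); with O(not log_disclosure) we get O(not inform_disclosure).
Premise 6 is O(not inform_disclosure → not unfreeze_account); since O(not inform_disclosure), deontic closure gives O(not unfreeze_account).
With premise 1, O(not unfreeze_account → update_voucher), the K-axiom yields O(update_voucher).
Premises 2, 4, 5, 9 do not contribute to this derivation.
Thus O(update_voucher), which is F(not update_voucher): not update_voucher is forbidden.

Forbidden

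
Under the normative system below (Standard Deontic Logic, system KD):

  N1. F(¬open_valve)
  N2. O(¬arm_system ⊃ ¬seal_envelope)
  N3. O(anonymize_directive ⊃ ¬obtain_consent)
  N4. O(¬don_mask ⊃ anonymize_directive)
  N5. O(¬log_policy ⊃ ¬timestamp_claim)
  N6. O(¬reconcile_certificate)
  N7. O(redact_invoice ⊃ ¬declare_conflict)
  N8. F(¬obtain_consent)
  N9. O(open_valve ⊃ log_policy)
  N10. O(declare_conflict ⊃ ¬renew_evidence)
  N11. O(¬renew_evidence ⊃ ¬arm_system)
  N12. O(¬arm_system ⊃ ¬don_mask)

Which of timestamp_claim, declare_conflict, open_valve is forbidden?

declare_conflict

F(¬obtain_consent) at premise 8 means O(obtain_consent).
Premise 3, O(anonymize_directive ⊃ ¬obtain_consent), contraposes to O(obtain_consent ⊃ ¬anonymize_directive); with O(obtain_consent) we get O(¬anonymize_directive).
Premise 4 is O(¬don_mask ⊃ anonymize_directive); contrapositively O(¬anonymize_directive ⊃ don_mask). Since O(¬anonymize_directive) holds, K gives O(don_mask).
The contrapositive of premise 12 (O(¬arm_system ⊃ ¬don_mask)) is O(don_mask ⊃ arm_system), and O(don_mask) is already established, so O(arm_system).
Premise 11, O(¬renew_evidence ⊃ ¬arm_system), contraposes to O(arm_system ⊃ renew_evidence); with O(arm_system) we get O(renew_evidence).
The contrapositive of premise 10 (O(declare_conflict ⊃ ¬renew_evidence)) is O(renew_evidence ⊃ ¬declare_conflict), and O(renew_evidence) is already established, so O(¬declare_conflict).
So O(¬declare_conflict) holds, i.e. declare_conflict is forbidden. None of the other listed options is forbidden under the premises.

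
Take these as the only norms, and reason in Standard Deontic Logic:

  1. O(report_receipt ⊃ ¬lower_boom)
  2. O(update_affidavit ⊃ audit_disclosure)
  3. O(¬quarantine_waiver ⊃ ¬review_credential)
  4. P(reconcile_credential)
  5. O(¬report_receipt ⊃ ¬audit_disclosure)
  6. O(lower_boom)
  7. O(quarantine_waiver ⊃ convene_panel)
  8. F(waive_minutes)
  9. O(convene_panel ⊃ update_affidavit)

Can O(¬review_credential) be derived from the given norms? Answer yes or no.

Yes

From premise 6 we have O(lower_boom).
The contrapositive of premise 1 (O(report_receipt ⊃ ¬lower_boom)) is O(lower_boom ⊃ ¬report_receipt), and O(lower_boom) is already established, so O(¬report_receipt).
With premise 5, O(¬report_receipt ⊃ ¬audit_disclosure), the K-axiom yields O(¬audit_disclosure).
Premise 2, O(update_affidavit ⊃ audit_disclosure), contraposes to O(¬audit_disclosure ⊃ ¬update_affidavit); with O(¬audit_disclosure) we get O(¬update_affidavit).
Premise 9 is O(convene_panel ⊃ update_affidavit); contrapositively O(¬update_affidavit ⊃ ¬convene_panel). Since O(¬update_affidavit) holds, K gives O(¬convene_panel).
Premise 7, O(quarantine_waiver ⊃ convene_panel), contraposes to O(¬convene_panel ⊃ ¬quarantine_waiver); with O(¬convene_panel) we get O(¬quarantine_waiver).
From O(¬quarantine_waiver) and premise 3, O(¬quarantine_waiver ⊃ ¬review_credential), we obtain O(¬review_credential).
Premises 4, 8 do not contribute to this derivation.
So O(¬review_credential) follows.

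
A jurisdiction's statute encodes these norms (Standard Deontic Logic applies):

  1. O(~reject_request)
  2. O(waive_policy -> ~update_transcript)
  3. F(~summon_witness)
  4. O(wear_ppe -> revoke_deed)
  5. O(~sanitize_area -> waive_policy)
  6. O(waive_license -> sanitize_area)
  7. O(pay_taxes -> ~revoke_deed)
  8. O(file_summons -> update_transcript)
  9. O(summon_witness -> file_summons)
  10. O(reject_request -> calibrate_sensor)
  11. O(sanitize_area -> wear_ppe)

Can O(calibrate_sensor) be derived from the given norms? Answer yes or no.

No

Premise 10 is O(reject_request -> calibrate_sensor), but O(reject_request) is not derivable from the premises, so it does not yield O(calibrate_sensor).
No other premise forces O(calibrate_sensor). An ideal world satisfying every premise can still have calibrate_sensor false, so O(calibrate_sensor) is not derivable.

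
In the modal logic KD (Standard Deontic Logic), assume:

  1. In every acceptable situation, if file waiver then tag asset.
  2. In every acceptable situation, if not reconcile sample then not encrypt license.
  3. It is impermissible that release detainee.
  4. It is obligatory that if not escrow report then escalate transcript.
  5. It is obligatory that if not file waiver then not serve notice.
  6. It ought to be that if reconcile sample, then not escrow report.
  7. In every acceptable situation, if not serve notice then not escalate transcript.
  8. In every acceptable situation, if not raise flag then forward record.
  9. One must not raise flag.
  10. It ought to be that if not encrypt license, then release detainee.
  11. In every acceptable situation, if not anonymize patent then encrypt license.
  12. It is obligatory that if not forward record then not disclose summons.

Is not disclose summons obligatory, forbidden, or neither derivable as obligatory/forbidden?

Premise 12 is O(¬forward_record → ¬disclose_summons), but O(¬forward_record) is not derivable from the premises, so it does not yield O(¬disclose_summons).
No premise or chain of K-axiom applications forces O(¬disclose_summons), and none forces O(disclose_summons). So ¬disclose_summons is neither obligatory nor forbidden under these norms.

Neither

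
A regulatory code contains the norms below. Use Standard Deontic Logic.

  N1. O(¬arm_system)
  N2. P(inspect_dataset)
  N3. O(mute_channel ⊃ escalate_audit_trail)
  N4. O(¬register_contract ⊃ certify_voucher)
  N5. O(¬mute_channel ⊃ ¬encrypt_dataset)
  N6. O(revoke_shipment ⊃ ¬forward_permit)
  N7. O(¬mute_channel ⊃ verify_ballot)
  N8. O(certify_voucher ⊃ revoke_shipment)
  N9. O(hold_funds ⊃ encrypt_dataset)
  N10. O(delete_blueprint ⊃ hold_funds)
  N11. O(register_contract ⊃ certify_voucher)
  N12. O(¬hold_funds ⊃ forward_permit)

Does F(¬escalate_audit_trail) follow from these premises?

Yes

Premises 4 and 11 cover both cases: O(¬register_contract ⊃ certify_voucher) and O(register_contract ⊃ certify_voucher). Since ¬register_contract ∨ register_contract is a tautology, O(certify_voucher) follows.
With premise 8, O(certify_voucher ⊃ revoke_shipment), the K-axiom yields O(revoke_shipment).
From O(revoke_shipment) and premise 6, O(revoke_shipment ⊃ ¬forward_permit), we obtain O(¬forward_permit).
The contrapositive of premise 12 (O(¬hold_funds ⊃ forward_permit)) is O(¬forward_permit ⊃ hold_funds), and O(¬forward_permit) is already established, so O(hold_funds).
With premise 9, O(hold_funds ⊃ encrypt_dataset), the K-axiom yields O(encrypt_dataset).
Premise 5 is O(¬mute_channel ⊃ ¬encrypt_dataset); contrapositively O(encrypt_dataset ⊃ mute_channel). Since O(encrypt_dataset) holds, K gives O(mute_channel).
Premise 3 is O(mute_channel ⊃ escalate_audit_trail); since O(mute_channel), deontic closure gives O(escalate_audit_trail).
Premises 1, 2, 7, 10 do not contribute to this derivation.
So O(escalate_audit_trail) holds, i.e. F(¬escalate_audit_trail). The claim follows.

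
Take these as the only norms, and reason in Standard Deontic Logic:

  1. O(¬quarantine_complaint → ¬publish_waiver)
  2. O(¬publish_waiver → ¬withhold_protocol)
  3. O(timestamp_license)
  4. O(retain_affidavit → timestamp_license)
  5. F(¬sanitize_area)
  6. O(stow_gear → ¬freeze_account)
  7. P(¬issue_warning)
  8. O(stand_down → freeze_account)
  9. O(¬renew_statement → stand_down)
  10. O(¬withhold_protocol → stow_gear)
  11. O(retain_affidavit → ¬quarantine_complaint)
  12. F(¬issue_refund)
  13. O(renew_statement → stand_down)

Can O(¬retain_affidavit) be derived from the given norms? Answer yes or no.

Yes

By case analysis on renew_statement: premise 13 gives O(renew_statement → stand_down) and premise 9 gives O(¬renew_statement → stand_down), so O(stand_down) either way.
From O(stand_down) and premise 8, O(stand_down → freeze_account), we obtain O(freeze_account).
Premise 6 is O(stow_gear → ¬freeze_account); contrapositively O(freeze_account → ¬stow_gear). Since O(freeze_account) holds, K gives O(¬stow_gear).
Premise 10, O(¬withhold_protocol → stow_gear), contraposes to O(¬stow_gear → withhold_protocol); with O(¬stow_gear) we get O(withhold_protocol).
The contrapositive of premise 2 (O(¬publish_waiver → ¬withhold_protocol)) is O(withhold_protocol → publish_waiver), and O(withhold_protocol) is already established, so O(publish_waiver).
The contrapositive of premise 1 (O(¬quarantine_complaint → ¬publish_waiver)) is O(publish_waiver → quarantine_complaint), and O(publish_waiver) is already established, so O(quarantine_complaint).
Premise 11, O(retain_affidavit → ¬quarantine_complaint), contraposes to O(quarantine_complaint → ¬retain_affidavit); with O(quarantine_complaint) we get O(¬retain_affidavit).
Premises 3, 4, 5, 7, 12 do not contribute to this derivation.
So O(¬retain_affidavit) follows.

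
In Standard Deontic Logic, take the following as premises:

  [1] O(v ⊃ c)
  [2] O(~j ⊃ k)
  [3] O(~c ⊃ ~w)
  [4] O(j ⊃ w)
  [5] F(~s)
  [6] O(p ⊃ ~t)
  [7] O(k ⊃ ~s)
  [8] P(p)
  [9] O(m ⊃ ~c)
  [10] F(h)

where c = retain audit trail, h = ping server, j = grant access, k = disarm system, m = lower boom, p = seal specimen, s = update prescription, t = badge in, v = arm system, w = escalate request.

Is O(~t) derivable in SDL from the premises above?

No

Premise 6 is O(p ⊃ ~t), but O(p) is not derivable from the premises (the permission P(p) asserts only ~O(~p), not O(p)), so it does not yield O(~t).
No other premise forces O(~t). An ideal world satisfying every premise can still have ~t false, so O(~t) is not derivable.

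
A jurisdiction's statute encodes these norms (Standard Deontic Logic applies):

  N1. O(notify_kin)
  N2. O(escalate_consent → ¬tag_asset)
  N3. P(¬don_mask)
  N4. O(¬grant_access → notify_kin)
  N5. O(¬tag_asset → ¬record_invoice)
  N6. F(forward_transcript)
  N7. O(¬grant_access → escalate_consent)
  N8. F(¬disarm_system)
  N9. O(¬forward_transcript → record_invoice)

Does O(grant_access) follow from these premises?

Yes

Premise 6 is F(forward_transcript), i.e. O(¬forward_transcript).
From O(¬forward_transcript) and premise 9, O(¬forward_transcript → record_invoice), we obtain O(record_invoice).
Premise 5, O(¬tag_asset → ¬record_invoice), contraposes to O(record_invoice → tag_asset); with O(record_invoice) we get O(tag_asset).
Premise 2, O(escalate_consent → ¬tag_asset), contraposes to O(tag_asset → ¬escalate_consent); with O(tag_asset) we get O(¬escalate_consent).
Premise 7, O(¬grant_access → escalate_consent), contraposes to O(¬escalate_consent → grant_access); with O(¬escalate_consent) we get O(grant_access).
Premises 1, 3, 4, 8 do not contribute to this derivation.
So O(grant_access) follows.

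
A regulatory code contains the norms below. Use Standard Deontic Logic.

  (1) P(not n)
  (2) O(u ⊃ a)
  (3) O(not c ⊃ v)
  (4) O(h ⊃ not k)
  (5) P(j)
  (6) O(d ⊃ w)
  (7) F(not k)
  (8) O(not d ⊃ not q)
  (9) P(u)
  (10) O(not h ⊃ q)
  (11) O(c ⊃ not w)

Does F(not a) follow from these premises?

No

Premise 2 is O(u ⊃ a), but O(u) is not derivable from the premises (the permission P(u) asserts only not O(not u), not O(u)), so it does not yield O(a).
No other premise forces O(a). An ideal world satisfying every premise can still have not a true, so F(not a) is not derivable.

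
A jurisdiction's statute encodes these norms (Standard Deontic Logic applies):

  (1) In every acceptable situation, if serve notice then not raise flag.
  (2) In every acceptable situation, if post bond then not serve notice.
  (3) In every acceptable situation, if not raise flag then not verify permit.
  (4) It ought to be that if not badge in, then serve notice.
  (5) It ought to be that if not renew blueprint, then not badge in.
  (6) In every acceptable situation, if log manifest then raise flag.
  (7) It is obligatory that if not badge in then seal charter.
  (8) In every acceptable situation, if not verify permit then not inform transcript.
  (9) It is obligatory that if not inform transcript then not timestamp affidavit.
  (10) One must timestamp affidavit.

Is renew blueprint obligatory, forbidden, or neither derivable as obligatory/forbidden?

Premise 10 gives O(timestamp_affidavit).
The contrapositive of premise 9 (O(¬inform_transcript → ¬timestamp_affidavit)) is O(timestamp_affidavit → inform_transcript), and O(timestamp_affidavit) is already established, so O(inform_transcript).
The contrapositive of premise 8 (O(¬verify_permit → ¬inform_transcript)) is O(inform_transcript → verify_permit), and O(inform_transcript) is already established, so O(verify_permit).
Premise 3 is O(¬raise_flag → ¬verify_permit); contrapositively O(verify_permit → raise_flag). Since O(verify_permit) holds, K gives O(raise_flag).
The contrapositive of premise 1 (O(serve_notice → ¬raise_flag)) is O(raise_flag → ¬serve_notice), and O(raise_flag) is already established, so O(¬serve_notice).
The contrapositive of premise 4 (O(¬badge_in → serve_notice)) is O(¬serve_notice → badge_in), and O(¬serve_notice) is already established, so O(badge_in).
Premise 5, O(¬renew_blueprint → ¬badge_in), contraposes to O(badge_in → renew_blueprint); with O(badge_in) we get O(renew_blueprint).
Premises 2, 6, 7 do not contribute to this derivation.
Hence renew_blueprint is obligatory.

Obligatory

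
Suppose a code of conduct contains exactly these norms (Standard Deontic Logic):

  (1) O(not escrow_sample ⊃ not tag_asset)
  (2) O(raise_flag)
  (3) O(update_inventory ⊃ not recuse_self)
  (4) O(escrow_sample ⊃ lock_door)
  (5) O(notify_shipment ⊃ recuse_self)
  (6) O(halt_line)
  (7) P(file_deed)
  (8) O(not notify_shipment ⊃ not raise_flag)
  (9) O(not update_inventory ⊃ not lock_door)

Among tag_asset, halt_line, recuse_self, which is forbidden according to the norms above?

tag_asset

Premise 2 gives O(raise_flag).
Premise 8 is O(not notify_shipment ⊃ not raise_flag); contrapositively O(raise_flag ⊃ notify_shipment). Since O(raise_flag) holds, K gives O(notify_shipment).
Applying K to premise 5 (O(notify_shipment ⊃ recuse_self)) and O(notify_shipment) yields O(recuse_self).
Premise 3 is O(update_inventory ⊃ not recuse_self); contrapositively O(recuse_self ⊃ not update_inventory). Since O(recuse_self) holds, K gives O(not update_inventory).
From O(not update_inventory) and premise 9, O(not update_inventory ⊃ not lock_door), we obtain O(not lock_door).
Premise 4, O(escrow_sample ⊃ lock_door), contraposes to O(not lock_door ⊃ not escrow_sample); with O(not lock_door) we get O(not escrow_sample).
Premise 1 is O(not escrow_sample ⊃ not tag_asset); since O(not escrow_sample), deontic closure gives O(not tag_asset).
So O(not tag_asset) holds, i.e. tag_asset is forbidden. None of the other listed options is forbidden under the premises.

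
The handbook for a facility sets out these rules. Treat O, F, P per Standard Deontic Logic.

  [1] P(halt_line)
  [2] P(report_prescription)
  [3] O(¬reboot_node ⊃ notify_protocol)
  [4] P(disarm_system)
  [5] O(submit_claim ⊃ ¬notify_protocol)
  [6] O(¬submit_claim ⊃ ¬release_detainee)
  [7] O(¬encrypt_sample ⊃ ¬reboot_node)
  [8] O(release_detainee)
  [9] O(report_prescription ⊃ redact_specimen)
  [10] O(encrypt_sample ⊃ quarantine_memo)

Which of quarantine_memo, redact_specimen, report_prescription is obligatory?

Premise 8 gives O(release_detainee).
Premise 6, O(¬submit_claim ⊃ ¬release_detainee), contraposes to O(release_detainee ⊃ submit_claim); with O(release_detainee) we get O(submit_claim).
Applying K to premise 5 (O(submit_claim ⊃ ¬notify_protocol)) and O(submit_claim) yields O(¬notify_protocol).
Premise 3 is O(¬reboot_node ⊃ notify_protocol); contrapositively O(¬notify_protocol ⊃ reboot_node). Since O(¬notify_protocol) holds, K gives O(reboot_node).
Premise 7, O(¬encrypt_sample ⊃ ¬reboot_node), contraposes to O(reboot_node ⊃ encrypt_sample); with O(reboot_node) we get O(encrypt_sample).
Premise 10 is O(encrypt_sample ⊃ quarantine_memo); since O(encrypt_sample), deontic closure gives O(quarantine_memo).
So O(quarantine_memo) holds — quarantine_memo is obligatory. None of the other listed options is made obligatory by any chain of premises.

quarantine_memo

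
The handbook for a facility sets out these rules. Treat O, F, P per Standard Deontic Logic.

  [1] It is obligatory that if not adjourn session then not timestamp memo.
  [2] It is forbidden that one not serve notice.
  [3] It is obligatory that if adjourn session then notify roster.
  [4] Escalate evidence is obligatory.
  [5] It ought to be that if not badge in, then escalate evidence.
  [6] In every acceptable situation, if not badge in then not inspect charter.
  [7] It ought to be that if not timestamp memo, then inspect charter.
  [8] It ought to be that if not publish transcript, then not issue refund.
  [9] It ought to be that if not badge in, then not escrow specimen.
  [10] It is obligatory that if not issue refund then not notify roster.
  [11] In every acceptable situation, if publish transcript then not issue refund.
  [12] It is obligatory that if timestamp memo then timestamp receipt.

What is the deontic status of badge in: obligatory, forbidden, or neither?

Premises 11 and 8 are O(publish_transcript → ¬issue_refund) and O(¬publish_transcript → ¬issue_refund); every ideal world satisfies publish_transcript or ¬publish_transcript, so in either case ¬issue_refund holds — hence O(¬issue_refund).
Applying K to premise 10 (O(¬issue_refund → ¬notify_roster)) and O(¬issue_refund) yields O(¬notify_roster).
Premise 3, O(adjourn_session → notify_roster), contraposes to O(¬notify_roster → ¬adjourn_session); with O(¬notify_roster) we get O(¬adjourn_session).
With premise 1, O(¬adjourn_session → ¬timestamp_memo), the K-axiom yields O(¬timestamp_memo).
Premise 7 is O(¬timestamp_memo → inspect_charter); since O(¬timestamp_memo), deontic closure gives O(inspect_charter).
Premise 6, O(¬badge_in → ¬inspect_charter), contraposes to O(inspect_charter → badge_in); with O(inspect_charter) we get O(badge_in).
Premises 2, 4, 5, 9, 12 do not contribute to this derivation.
Hence badge_in is obligatory.

Obligatory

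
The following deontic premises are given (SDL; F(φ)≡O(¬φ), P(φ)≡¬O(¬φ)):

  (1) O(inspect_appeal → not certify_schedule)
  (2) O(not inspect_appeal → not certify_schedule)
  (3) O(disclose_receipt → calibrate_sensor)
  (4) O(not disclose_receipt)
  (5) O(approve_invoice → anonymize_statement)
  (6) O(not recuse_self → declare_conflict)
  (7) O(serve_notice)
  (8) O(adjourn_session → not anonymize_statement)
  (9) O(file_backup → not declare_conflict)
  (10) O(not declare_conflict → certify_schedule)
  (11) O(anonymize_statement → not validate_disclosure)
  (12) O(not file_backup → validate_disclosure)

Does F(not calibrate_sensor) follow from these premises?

No

Premise 3 is O(disclose_receipt → calibrate_sensor), but O(disclose_receipt) is not derivable from the premises, so it does not yield O(calibrate_sensor).
No other premise forces O(calibrate_sensor). An ideal world satisfying every premise can still have not calibrate_sensor true, so F(not calibrate_sensor) is not derivable.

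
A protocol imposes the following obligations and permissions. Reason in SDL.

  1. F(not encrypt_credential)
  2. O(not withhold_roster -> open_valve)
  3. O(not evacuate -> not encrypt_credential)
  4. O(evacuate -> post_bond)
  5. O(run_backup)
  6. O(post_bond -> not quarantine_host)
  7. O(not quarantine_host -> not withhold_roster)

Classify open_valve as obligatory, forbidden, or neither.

Premise 1 is F(not encrypt_credential), i.e. O(encrypt_credential).
Premise 3 is O(not evacuate -> not encrypt_credential); contrapositively O(encrypt_credential -> evacuate). Since O(encrypt_credential) holds, K gives O(evacuate).
Premise 4 is O(evacuate -> post_bond); since O(evacuate), deontic closure gives O(post_bond).
Applying K to premise 6 (O(post_bond -> not quarantine_host)) and O(post_bond) yields O(not quarantine_host).
With premise 7, O(not quarantine_host -> not withhold_roster), the K-axiom yields O(not withhold_roster).
Premise 2 is O(not withhold_roster -> open_valve); since O(not withhold_roster), deontic closure gives O(open_valve).
Premise 5 does not contribute to this derivation.
Hence open_valve is obligatory.

Obligatory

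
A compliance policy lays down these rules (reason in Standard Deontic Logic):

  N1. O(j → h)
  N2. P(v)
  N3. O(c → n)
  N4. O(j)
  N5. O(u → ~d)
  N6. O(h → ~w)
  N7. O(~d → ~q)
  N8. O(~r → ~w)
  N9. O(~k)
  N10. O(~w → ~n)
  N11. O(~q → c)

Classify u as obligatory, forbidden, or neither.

Forbidden

Premise 4 states O(j) outright.
Applying K to premise 1 (O(j → h)) and O(j) yields O(h).
Applying K to premise 6 (O(h → ~w)) and O(h) yields O(~w).
Premise 10 is O(~w → ~n); since O(~w), deontic closure gives O(~n).
Premise 3 is O(c → n); contrapositively O(~n → ~c). Since O(~n) holds, K gives O(~c).
Premise 11 is O(~q → c); contrapositively O(~c → q). Since O(~c) holds, K gives O(q).
Premise 7 is O(~d → ~q); contrapositively O(q → d). Since O(q) holds, K gives O(d).
Premise 5, O(u → ~d), contraposes to O(d → ~u); with O(d) we get O(~u).
Premises 2, 8, 9 do not contribute to this derivation.
Thus O(~u), which is F(u): u is forbidden.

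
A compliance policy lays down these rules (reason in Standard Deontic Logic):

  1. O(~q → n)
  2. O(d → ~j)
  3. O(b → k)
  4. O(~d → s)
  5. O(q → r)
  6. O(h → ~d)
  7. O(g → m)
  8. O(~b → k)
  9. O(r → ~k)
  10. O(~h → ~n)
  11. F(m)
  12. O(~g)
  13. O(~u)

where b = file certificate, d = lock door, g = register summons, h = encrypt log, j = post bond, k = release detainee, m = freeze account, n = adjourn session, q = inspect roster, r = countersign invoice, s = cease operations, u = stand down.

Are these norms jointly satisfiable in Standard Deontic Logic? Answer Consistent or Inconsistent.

Consistent

Premise 7 is O(g → m), but O(g) is not derivable from the premises, so it does not yield O(m).
So O(m) is not derivable, and the apparent clash with O(~m) does not arise.
A world satisfying every obligation exists (e.g. b=false, d=false, g=false, h=true, j=false, k=true, m=false, n=true, q=false, r=false, s=true, u=false); no atom is both obligatory and forbidden, so the set is consistent.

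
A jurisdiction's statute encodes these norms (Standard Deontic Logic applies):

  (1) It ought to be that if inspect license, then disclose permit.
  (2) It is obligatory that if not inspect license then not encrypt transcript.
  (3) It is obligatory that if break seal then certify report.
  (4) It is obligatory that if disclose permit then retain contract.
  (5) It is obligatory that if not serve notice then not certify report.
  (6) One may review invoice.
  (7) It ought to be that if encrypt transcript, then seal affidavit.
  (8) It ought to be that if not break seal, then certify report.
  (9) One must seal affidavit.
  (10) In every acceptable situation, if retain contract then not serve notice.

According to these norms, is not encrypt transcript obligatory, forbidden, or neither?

Obligatory

By case analysis on break_seal: premise 3 gives O(break_seal → certify_report) and premise 8 gives O(¬break_seal → certify_report), so O(certify_report) either way.
Premise 5, O(¬serve_notice → ¬certify_report), contraposes to O(certify_report → serve_notice); with O(certify_report) we get O(serve_notice).
Premise 10, O(retain_contract → ¬serve_notice), contraposes to O(serve_notice → ¬retain_contract); with O(serve_notice) we get O(¬retain_contract).
Premise 4 is O(disclose_permit → retain_contract); contrapositively O(¬retain_contract → ¬disclose_permit). Since O(¬retain_contract) holds, K gives O(¬disclose_permit).
Premise 1 is O(inspect_license → disclose_permit); contrapositively O(¬disclose_permit → ¬inspect_license). Since O(¬disclose_permit) holds, K gives O(¬inspect_license).
From O(¬inspect_license) and premise 2, O(¬inspect_license → ¬encrypt_transcript), we obtain O(¬encrypt_transcript).
Premises 6, 7, 9 do not contribute to this derivation.
Hence ¬encrypt_transcript is obligatory.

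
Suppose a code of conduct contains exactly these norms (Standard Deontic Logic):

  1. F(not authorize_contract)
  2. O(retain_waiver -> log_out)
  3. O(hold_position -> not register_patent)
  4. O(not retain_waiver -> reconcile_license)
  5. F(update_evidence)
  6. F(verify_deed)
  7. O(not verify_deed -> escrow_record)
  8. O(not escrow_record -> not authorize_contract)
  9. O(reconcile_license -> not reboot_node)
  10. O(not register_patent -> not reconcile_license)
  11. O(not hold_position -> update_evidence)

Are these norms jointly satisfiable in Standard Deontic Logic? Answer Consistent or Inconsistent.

Premise 8 is O(not escrow_record -> not authorize_contract), but O(not escrow_record) is not derivable from the premises, so it does not yield O(not authorize_contract).
So O(not authorize_contract) is not derivable, and the apparent clash with O(authorize_contract) does not arise.
A world satisfying every obligation exists (e.g. authorize_contract=true, escrow_record=true, hold_position=true, log_out=true, reboot_node=false, reconcile_license=false, register_patent=false, retain_waiver=true, update_evidence=false, verify_deed=false); no atom is both obligatory and forbidden, so the set is consistent.

Consistent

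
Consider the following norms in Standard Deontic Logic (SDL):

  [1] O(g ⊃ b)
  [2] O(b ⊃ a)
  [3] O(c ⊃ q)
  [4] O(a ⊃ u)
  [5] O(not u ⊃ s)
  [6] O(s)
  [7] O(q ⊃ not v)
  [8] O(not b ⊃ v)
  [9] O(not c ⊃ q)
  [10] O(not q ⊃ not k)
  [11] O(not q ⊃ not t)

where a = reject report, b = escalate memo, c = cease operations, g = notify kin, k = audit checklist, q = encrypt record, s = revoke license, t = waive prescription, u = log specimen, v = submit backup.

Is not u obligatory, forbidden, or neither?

Premises 3 and 9 are O(c ⊃ q) and O(not c ⊃ q); every ideal world satisfies c or not c, so in either case q holds — hence O(q).
From O(q) and premise 7, O(q ⊃ not v), we obtain O(not v).
The contrapositive of premise 8 (O(not b ⊃ v)) is O(not v ⊃ b), and O(not v) is already established, so O(b).
With premise 2, O(b ⊃ a), the K-axiom yields O(a).
With premise 4, O(a ⊃ u), the K-axiom yields O(u).
Premises 1, 5, 6, 10, 11 do not contribute to this derivation.
Thus O(u), which is F(not u): not u is forbidden.

Forbidden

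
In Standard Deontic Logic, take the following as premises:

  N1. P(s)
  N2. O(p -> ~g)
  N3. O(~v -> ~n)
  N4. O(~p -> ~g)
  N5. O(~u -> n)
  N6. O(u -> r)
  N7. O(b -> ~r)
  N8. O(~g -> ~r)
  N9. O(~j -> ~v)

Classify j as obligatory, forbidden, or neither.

Obligatory

By case analysis on p: premise 2 gives O(p -> ~g) and premise 4 gives O(~p -> ~g), so O(~g) either way.
Applying K to premise 8 (O(~g -> ~r)) and O(~g) yields O(~r).
The contrapositive of premise 6 (O(u -> r)) is O(~r -> ~u), and O(~r) is already established, so O(~u).
With premise 5, O(~u -> n), the K-axiom yields O(n).
Premise 3, O(~v -> ~n), contraposes to O(n -> v); with O(n) we get O(v).
Premise 9 is O(~j -> ~v); contrapositively O(v -> j). Since O(v) holds, K gives O(j).
Premises 1, 7 do not contribute to this derivation.
Hence j is obligatory.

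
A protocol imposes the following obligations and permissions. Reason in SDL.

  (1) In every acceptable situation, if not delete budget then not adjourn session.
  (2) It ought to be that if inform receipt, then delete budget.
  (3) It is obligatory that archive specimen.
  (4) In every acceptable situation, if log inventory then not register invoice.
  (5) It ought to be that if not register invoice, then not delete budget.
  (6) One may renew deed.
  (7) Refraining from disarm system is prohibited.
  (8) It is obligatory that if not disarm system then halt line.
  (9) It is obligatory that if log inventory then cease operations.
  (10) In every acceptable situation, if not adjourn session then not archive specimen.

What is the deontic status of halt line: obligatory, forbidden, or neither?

Premise 8 is O(¬disarm_system → halt_line), but O(¬disarm_system) is not derivable from the premises, so it does not yield O(halt_line).
No premise or chain of K-axiom applications forces O(halt_line), and none forces O(¬halt_line). So halt_line is neither obligatory nor forbidden under these norms.

Neither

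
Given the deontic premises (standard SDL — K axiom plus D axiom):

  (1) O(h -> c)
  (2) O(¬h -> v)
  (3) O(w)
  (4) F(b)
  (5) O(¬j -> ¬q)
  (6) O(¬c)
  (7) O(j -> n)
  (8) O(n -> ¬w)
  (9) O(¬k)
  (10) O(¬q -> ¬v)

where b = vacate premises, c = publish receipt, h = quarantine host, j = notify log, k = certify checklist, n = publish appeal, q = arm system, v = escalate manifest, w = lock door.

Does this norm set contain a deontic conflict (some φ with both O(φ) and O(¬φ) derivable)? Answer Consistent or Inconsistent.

Inconsistent

Premise 3 states O(w) outright.
Premise 8 is O(n -> ¬w); contrapositively O(w -> ¬n). Since O(w) holds, K gives O(¬n).
Premise 7 is O(j -> n); contrapositively O(¬n -> ¬j). Since O(¬n) holds, K gives O(¬j).
With premise 5, O(¬j -> ¬q), the K-axiom yields O(¬q).
Premise 10 is O(¬q -> ¬v); since O(¬q), deontic closure gives O(¬v).
Premise 2 is O(¬h -> v); contrapositively O(¬v -> h). Since O(¬v) holds, K gives O(h).
From O(h) and premise 1, O(h -> c), we obtain O(c).
But premise 6 directly asserts O(¬c).
We now have both O(c) and O(¬c) — c is simultaneously obligatory and forbidden, violating the D-axiom.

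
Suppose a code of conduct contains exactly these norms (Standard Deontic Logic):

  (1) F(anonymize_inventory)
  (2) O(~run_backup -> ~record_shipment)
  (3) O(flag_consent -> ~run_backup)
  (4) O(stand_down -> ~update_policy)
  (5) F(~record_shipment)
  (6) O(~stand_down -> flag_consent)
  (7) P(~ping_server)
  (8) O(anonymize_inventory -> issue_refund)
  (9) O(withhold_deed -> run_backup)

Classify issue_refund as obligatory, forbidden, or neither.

Premise 8 is O(anonymize_inventory -> issue_refund), but O(anonymize_inventory) is not derivable from the premises, so it does not yield O(issue_refund).
No premise or chain of K-axiom applications forces O(issue_refund), and none forces O(~issue_refund). So issue_refund is neither obligatory nor forbidden under these norms.

Neither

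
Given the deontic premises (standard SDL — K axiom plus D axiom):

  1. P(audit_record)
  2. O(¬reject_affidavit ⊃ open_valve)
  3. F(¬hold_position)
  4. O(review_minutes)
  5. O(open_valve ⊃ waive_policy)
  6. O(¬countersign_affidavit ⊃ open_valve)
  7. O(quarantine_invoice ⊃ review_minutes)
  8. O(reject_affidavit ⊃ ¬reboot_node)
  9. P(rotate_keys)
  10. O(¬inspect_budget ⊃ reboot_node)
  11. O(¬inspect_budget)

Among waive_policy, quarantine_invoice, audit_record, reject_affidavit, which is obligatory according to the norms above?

waive_policy

From premise 11 we have O(¬inspect_budget).
From O(¬inspect_budget) and premise 10, O(¬inspect_budget ⊃ reboot_node), we obtain O(reboot_node).
Premise 8, O(reject_affidavit ⊃ ¬reboot_node), contraposes to O(reboot_node ⊃ ¬reject_affidavit); with O(reboot_node) we get O(¬reject_affidavit).
Premise 2 is O(¬reject_affidavit ⊃ open_valve); since O(¬reject_affidavit), deontic closure gives O(open_valve).
With premise 5, O(open_valve ⊃ waive_policy), the K-axiom yields O(waive_policy).
So O(waive_policy) holds — waive_policy is obligatory. None of the other listed options is made obligatory by any chain of premises.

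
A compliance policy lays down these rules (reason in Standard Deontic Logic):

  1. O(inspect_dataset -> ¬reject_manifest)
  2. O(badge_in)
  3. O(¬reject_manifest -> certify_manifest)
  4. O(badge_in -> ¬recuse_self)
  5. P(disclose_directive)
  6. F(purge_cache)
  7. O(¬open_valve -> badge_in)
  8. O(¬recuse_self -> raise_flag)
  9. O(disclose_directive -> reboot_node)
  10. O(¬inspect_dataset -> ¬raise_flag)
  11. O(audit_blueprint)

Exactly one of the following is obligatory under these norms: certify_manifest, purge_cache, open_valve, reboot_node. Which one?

Premise 2 gives O(badge_in).
From O(badge_in) and premise 4, O(badge_in -> ¬recuse_self), we obtain O(¬recuse_self).
Applying K to premise 8 (O(¬recuse_self -> raise_flag)) and O(¬recuse_self) yields O(raise_flag).
Premise 10 is O(¬inspect_dataset -> ¬raise_flag); contrapositively O(raise_flag -> inspect_dataset). Since O(raise_flag) holds, K gives O(inspect_dataset).
Applying K to premise 1 (O(inspect_dataset -> ¬reject_manifest)) and O(inspect_dataset) yields O(¬reject_manifest).
Premise 3 is O(¬reject_manifest -> certify_manifest); since O(¬reject_manifest), deontic closure gives O(certify_manifest).
So O(certify_manifest) holds — certify_manifest is obligatory. None of the other listed options is made obligatory by any chain of premises.

certify_manifest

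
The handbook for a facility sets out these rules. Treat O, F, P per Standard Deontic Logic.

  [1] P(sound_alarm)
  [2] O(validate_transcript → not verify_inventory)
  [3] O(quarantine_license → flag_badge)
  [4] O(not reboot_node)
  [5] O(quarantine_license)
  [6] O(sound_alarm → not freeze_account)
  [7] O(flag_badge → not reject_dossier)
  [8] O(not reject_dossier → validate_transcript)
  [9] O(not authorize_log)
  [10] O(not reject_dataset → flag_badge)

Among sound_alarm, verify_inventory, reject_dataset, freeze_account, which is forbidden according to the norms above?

verify_inventory

From premise 5 we have O(quarantine_license).
Premise 3 is O(quarantine_license → flag_badge); since O(quarantine_license), deontic closure gives O(flag_badge).
Premise 7 is O(flag_badge → not reject_dossier); since O(flag_badge), deontic closure gives O(not reject_dossier).
From O(not reject_dossier) and premise 8, O(not reject_dossier → validate_transcript), we obtain O(validate_transcript).
Premise 2 is O(validate_transcript → not verify_inventory); since O(validate_transcript), deontic closure gives O(not verify_inventory).
So O(not verify_inventory) holds, i.e. verify_inventory is forbidden. None of the other listed options is forbidden under the premises.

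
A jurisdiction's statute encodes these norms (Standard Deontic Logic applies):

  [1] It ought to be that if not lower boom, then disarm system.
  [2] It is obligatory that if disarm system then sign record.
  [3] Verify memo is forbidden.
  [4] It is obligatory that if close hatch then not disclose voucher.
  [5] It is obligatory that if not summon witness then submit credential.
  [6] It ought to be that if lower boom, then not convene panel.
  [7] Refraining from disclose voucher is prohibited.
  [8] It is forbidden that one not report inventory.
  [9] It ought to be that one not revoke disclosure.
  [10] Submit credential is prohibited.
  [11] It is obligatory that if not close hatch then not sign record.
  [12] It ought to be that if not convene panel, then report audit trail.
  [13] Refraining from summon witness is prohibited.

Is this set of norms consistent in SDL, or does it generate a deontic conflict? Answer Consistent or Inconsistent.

Premise 5 is O(¬summon_witness → submit_credential), but O(¬summon_witness) is not derivable from the premises, so it does not yield O(submit_credential).
So O(submit_credential) is not derivable, and the apparent clash with O(¬submit_credential) does not arise.
A world satisfying every obligation exists (e.g. close_hatch=false, convene_panel=false, disarm_system=false, disclose_voucher=true, lower_boom=true, report_audit_trail=true, report_inventory=true, revoke_disclosure=false, sign_record=false, submit_credential=false, summon_witness=true, verify_memo=false); no atom is both obligatory and forbidden, so the set is consistent.

Consistent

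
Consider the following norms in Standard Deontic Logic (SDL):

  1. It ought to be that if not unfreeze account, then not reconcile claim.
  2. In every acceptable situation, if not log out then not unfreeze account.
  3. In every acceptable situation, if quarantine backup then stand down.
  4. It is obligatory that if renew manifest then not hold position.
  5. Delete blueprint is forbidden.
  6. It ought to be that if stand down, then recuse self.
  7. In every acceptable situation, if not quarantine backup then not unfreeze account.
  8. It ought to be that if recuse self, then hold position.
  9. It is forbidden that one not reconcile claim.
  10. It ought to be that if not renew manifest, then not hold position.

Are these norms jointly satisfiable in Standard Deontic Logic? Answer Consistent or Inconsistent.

Premises 10 and 4 are O(¬renew_manifest → ¬hold_position) and O(renew_manifest → ¬hold_position); every ideal world satisfies ¬renew_manifest or renew_manifest, so in either case ¬hold_position holds — hence O(¬hold_position).
Premise 8 is O(recuse_self → hold_position); contrapositively O(¬hold_position → ¬recuse_self). Since O(¬hold_position) holds, K gives O(¬recuse_self).
Premise 6, O(stand_down → recuse_self), contraposes to O(¬recuse_self → ¬stand_down); with O(¬recuse_self) we get O(¬stand_down).
The contrapositive of premise 3 (O(quarantine_backup → stand_down)) is O(¬stand_down → ¬quarantine_backup), and O(¬stand_down) is already established, so O(¬quarantine_backup).
With premise 7, O(¬quarantine_backup → ¬unfreeze_account), the K-axiom yields O(¬unfreeze_account).
Premise 1 is O(¬unfreeze_account → ¬reconcile_claim); since O(¬unfreeze_account), deontic closure gives O(¬reconcile_claim).
However, F(¬reconcile_claim) at premise 9 amounts to O(reconcile_claim).
We now have both O(¬reconcile_claim) and O(reconcile_claim) — reconcile_claim is simultaneously obligatory and forbidden, violating the D-axiom.

Inconsistent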